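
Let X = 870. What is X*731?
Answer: 635970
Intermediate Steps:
X*731 = 870*731 = 635970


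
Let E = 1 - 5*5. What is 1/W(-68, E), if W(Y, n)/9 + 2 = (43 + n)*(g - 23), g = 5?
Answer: -1/3096 ≈ -0.00032300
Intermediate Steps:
E = -24 (E = 1 - 25 = -24)
W(Y, n) = -6984 - 162*n (W(Y, n) = -18 + 9*((43 + n)*(5 - 23)) = -18 + 9*((43 + n)*(-18)) = -18 + 9*(-774 - 18*n) = -18 + (-6966 - 162*n) = -6984 - 162*n)
1/W(-68, E) = 1/(-6984 - 162*(-24)) = 1/(-6984 + 3888) = 1/(-3096) = -1/3096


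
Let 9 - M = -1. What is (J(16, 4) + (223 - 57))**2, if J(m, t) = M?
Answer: 30976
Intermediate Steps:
M = 10 (M = 9 - 1*(-1) = 9 + 1 = 10)
J(m, t) = 10
(J(16, 4) + (223 - 57))**2 = (10 + (223 - 57))**2 = (10 + 166)**2 = 176**2 = 30976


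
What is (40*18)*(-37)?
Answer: -26640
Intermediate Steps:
(40*18)*(-37) = 720*(-37) = -26640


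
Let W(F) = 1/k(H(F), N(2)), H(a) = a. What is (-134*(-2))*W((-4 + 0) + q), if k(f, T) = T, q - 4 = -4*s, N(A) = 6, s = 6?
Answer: 134/3 ≈ 44.667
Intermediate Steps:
q = -20 (q = 4 - 4*6 = 4 - 24 = -20)
W(F) = ⅙ (W(F) = 1/6 = ⅙)
(-134*(-2))*W((-4 + 0) + q) = -134*(-2)*(⅙) = 268*(⅙) = 134/3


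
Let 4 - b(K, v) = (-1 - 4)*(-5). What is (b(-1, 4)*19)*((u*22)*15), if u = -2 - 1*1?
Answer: 395010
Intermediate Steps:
u = -3 (u = -2 - 1 = -3)
b(K, v) = -21 (b(K, v) = 4 - (-1 - 4)*(-5) = 4 - (-5)*(-5) = 4 - 1*25 = 4 - 25 = -21)
(b(-1, 4)*19)*((u*22)*15) = (-21*19)*(-3*22*15) = -(-26334)*15 = -399*(-990) = 395010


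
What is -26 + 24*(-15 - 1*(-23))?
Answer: 166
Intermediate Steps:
-26 + 24*(-15 - 1*(-23)) = -26 + 24*(-15 + 23) = -26 + 24*8 = -26 + 192 = 166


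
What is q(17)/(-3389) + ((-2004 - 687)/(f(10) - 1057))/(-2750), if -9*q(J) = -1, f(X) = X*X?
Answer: -28236647/26757002250 ≈ -0.0010553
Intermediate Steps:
f(X) = X²
q(J) = ⅑ (q(J) = -⅑*(-1) = ⅑)
q(17)/(-3389) + ((-2004 - 687)/(f(10) - 1057))/(-2750) = (⅑)/(-3389) + ((-2004 - 687)/(10² - 1057))/(-2750) = (⅑)*(-1/3389) - 2691/(100 - 1057)*(-1/2750) = -1/30501 - 2691/(-957)*(-1/2750) = -1/30501 - 2691*(-1/957)*(-1/2750) = -1/30501 + (897/319)*(-1/2750) = -1/30501 - 897/877250 = -28236647/26757002250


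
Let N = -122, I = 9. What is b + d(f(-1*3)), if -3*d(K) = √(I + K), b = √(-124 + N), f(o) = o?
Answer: -√6/3 + I*√246 ≈ -0.8165 + 15.684*I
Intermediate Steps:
b = I*√246 (b = √(-124 - 122) = √(-246) = I*√246 ≈ 15.684*I)
d(K) = -√(9 + K)/3
b + d(f(-1*3)) = I*√246 - √(9 - 1*3)/3 = I*√246 - √(9 - 3)/3 = I*√246 - √6/3 = -√6/3 + I*√246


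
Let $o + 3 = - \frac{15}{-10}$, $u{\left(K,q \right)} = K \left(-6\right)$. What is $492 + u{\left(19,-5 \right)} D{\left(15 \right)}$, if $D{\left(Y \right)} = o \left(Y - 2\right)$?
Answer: $2715$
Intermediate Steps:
$u{\left(K,q \right)} = - 6 K$
$o = - \frac{3}{2}$ ($o = -3 - \frac{15}{-10} = -3 - - \frac{3}{2} = -3 + \frac{3}{2} = - \frac{3}{2} \approx -1.5$)
$D{\left(Y \right)} = 3 - \frac{3 Y}{2}$ ($D{\left(Y \right)} = - \frac{3 \left(Y - 2\right)}{2} = - \frac{3 \left(-2 + Y\right)}{2} = 3 - \frac{3 Y}{2}$)
$492 + u{\left(19,-5 \right)} D{\left(15 \right)} = 492 + \left(-6\right) 19 \left(3 - \frac{45}{2}\right) = 492 - 114 \left(3 - \frac{45}{2}\right) = 492 - -2223 = 492 + 2223 = 2715$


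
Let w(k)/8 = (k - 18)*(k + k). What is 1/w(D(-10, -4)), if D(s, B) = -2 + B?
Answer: 1/2304 ≈ 0.00043403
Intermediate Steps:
w(k) = 16*k*(-18 + k) (w(k) = 8*((k - 18)*(k + k)) = 8*((-18 + k)*(2*k)) = 8*(2*k*(-18 + k)) = 16*k*(-18 + k))
1/w(D(-10, -4)) = 1/(16*(-2 - 4)*(-18 + (-2 - 4))) = 1/(16*(-6)*(-18 - 6)) = 1/(16*(-6)*(-24)) = 1/2304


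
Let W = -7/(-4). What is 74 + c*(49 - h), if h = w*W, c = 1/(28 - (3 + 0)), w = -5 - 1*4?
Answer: 7659/100 ≈ 76.590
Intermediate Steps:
w = -9 (w = -5 - 4 = -9)
c = 1/25 (c = 1/(28 - 1*3) = 1/(28 - 3) = 1/25 ≈ 0.040000)
W = 7/4 (W = -7*(-1/4) = 7/4 ≈ 1.7500)
h = -63/4 (h = -9*7/4 = -63/4 ≈ -15.750)
74 + c*(49 - h) = 74 + (49 - 1*(-63/4))/25 = 74 + (49 + 63/4)/25 = 74 + (1/25)*(259/4) = 74 + 259/100 = 7659/100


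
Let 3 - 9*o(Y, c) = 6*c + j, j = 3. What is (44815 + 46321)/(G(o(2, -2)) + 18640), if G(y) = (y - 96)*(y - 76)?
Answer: 51264/14461 ≈ 3.5450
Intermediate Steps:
o(Y, c) = -2*c/3 (o(Y, c) = 1/3 - (6*c + 3)/9 = 1/3 - (3 + 6*c)/9 = 1/3 + (-1/3 - 2*c/3) = -2*c/3)
G(y) = (-96 + y)*(-76 + y)
(44815 + 46321)/(G(o(2, -2)) + 18640) = (44815 + 46321)/((7296 + (-2/3*(-2))**2 - (-344)*(-2)/3) + 18640) = 91136/((7296 + (4/3)**2 - 172*4/3) + 18640) = 91136/((7296 + 16/9 - 688/3) + 18640) = 91136/(63616/9 + 18640) = 91136/(231376/9) = 91136*(9/231376) = 51264/14461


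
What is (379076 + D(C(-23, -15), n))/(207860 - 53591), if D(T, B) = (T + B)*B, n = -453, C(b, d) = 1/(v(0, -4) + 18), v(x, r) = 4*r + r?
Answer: 1169023/308538 ≈ 3.7889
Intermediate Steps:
v(x, r) = 5*r
C(b, d) = -½ (C(b, d) = 1/(5*(-4) + 18) = 1/(-20 + 18) = 1/(-2) = -½)
D(T, B) = B*(B + T) (D(T, B) = (B + T)*B = B*(B + T))
(379076 + D(C(-23, -15), n))/(207860 - 53591) = (379076 - 453*(-453 - ½))/(207860 - 53591) = (379076 - 453*(-907/2))/154269 = (379076 + 410871/2)*(1/154269) = (1169023/2)*(1/154269) = 1169023/308538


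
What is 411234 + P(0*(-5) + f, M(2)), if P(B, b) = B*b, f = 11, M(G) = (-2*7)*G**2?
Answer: 410618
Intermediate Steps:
M(G) = -14*G**2
411234 + P(0*(-5) + f, M(2)) = 411234 + (0*(-5) + 11)*(-14*2**2) = 411234 + (0 + 11)*(-14*4) = 411234 + 11*(-56) = 411234 - 616 = 410618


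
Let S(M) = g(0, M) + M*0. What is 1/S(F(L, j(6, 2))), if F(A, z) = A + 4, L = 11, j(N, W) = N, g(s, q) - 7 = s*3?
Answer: ⅐ ≈ 0.14286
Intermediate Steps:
g(s, q) = 7 + 3*s (g(s, q) = 7 + s*3 = 7 + 3*s)
F(A, z) = 4 + A
S(M) = 7 (S(M) = (7 + 3*0) + M*0 = (7 + 0) + 0 = 7 + 0 = 7)
1/S(F(L, j(6, 2))) = 1/7 = ⅐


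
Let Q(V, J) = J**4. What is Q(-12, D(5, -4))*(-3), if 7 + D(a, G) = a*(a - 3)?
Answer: -243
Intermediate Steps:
D(a, G) = -7 + a*(-3 + a) (D(a, G) = -7 + a*(a - 3) = -7 + a*(-3 + a))
Q(-12, D(5, -4))*(-3) = (-7 + 5**2 - 3*5)**4*(-3) = (-7 + 25 - 15)**4*(-3) = 3**4*(-3) = 81*(-3) = -243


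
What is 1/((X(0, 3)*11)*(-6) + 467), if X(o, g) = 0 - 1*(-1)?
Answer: 1/401 ≈ 0.0024938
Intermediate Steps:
X(o, g) = 1 (X(o, g) = 0 + 1 = 1)
1/((X(0, 3)*11)*(-6) + 467) = 1/((1*11)*(-6) + 467) = 1/(11*(-6) + 467) = 1/(-66 + 467) = 1/401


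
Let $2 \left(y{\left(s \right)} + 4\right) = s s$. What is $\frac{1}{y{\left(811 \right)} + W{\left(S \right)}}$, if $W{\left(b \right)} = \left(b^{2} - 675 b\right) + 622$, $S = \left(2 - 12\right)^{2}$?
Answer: $\frac{2}{543957} \approx 3.6768 \cdot 10^{-6}$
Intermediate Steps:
$y{\left(s \right)} = -4 + \frac{s^{2}}{2}$ ($y{\left(s \right)} = -4 + \frac{s s}{2} = -4 + \frac{s^{2}}{2}$)
$S = 100$ ($S = \left(-10\right)^{2} = 100$)
$W{\left(b \right)} = 622 + b^{2} - 675 b$
$\frac{1}{y{\left(811 \right)} + W{\left(S \right)}} = \frac{1}{\left(-4 + \frac{811^{2}}{2}\right) + \left(622 + 100^{2} - 67500\right)} = \frac{1}{\left(-4 + \frac{1}{2} \cdot 657721\right) + \left(622 + 10000 - 67500\right)} = \frac{1}{\left(-4 + \frac{657721}{2}\right) - 56878} = \frac{1}{\frac{657713}{2} - 56878} = \frac{1}{\frac{543957}{2}} = \frac{2}{543957}$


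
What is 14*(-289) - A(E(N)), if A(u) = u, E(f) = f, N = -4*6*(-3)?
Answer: -4118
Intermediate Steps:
N = 72 (N = -24*(-3) = 72)
14*(-289) - A(E(N)) = 14*(-289) - 1*72 = -4046 - 72 = -4118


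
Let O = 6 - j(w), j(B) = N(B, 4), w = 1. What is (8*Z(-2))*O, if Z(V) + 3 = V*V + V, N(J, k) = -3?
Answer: -72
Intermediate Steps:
j(B) = -3
Z(V) = -3 + V + V² (Z(V) = -3 + (V*V + V) = -3 + (V² + V) = -3 + (V + V²) = -3 + V + V²)
O = 9 (O = 6 - 1*(-3) = 6 + 3 = 9)
(8*Z(-2))*O = (8*(-3 - 2 + (-2)²))*9 = (8*(-3 - 2 + 4))*9 = (8*(-1))*9 = -8*9 = -72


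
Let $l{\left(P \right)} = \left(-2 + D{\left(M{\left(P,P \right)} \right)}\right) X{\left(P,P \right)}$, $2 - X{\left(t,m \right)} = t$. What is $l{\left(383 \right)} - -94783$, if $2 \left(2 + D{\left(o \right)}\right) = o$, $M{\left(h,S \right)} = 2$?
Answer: $95926$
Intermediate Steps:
$X{\left(t,m \right)} = 2 - t$
$D{\left(o \right)} = -2 + \frac{o}{2}$
$l{\left(P \right)} = -6 + 3 P$ ($l{\left(P \right)} = \left(-2 + \left(-2 + \frac{1}{2} \cdot 2\right)\right) \left(2 - P\right) = \left(-2 + \left(-2 + 1\right)\right) \left(2 - P\right) = \left(-2 - 1\right) \left(2 - P\right) = - 3 \left(2 - P\right) = -6 + 3 P$)
$l{\left(383 \right)} - -94783 = \left(-6 + 3 \cdot 383\right) - -94783 = \left(-6 + 1149\right) + 94783 = 1143 + 94783 = 95926$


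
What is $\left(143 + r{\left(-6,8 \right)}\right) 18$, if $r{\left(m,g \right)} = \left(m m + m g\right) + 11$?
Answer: $2556$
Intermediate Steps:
$r{\left(m,g \right)} = 11 + m^{2} + g m$ ($r{\left(m,g \right)} = \left(m^{2} + g m\right) + 11 = 11 + m^{2} + g m$)
$\left(143 + r{\left(-6,8 \right)}\right) 18 = \left(143 + \left(11 + \left(-6\right)^{2} + 8 \left(-6\right)\right)\right) 18 = \left(143 + \left(11 + 36 - 48\right)\right) 18 = \left(143 - 1\right) 18 = 142 \cdot 18 = 2556$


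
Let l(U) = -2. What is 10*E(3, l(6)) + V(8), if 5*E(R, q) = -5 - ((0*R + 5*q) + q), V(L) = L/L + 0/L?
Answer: 15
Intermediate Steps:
V(L) = 1 (V(L) = 1 + 0 = 1)
E(R, q) = -1 - 6*q/5 (E(R, q) = (-5 - ((0*R + 5*q) + q))/5 = (-5 - ((0 + 5*q) + q))/5 = (-5 - (5*q + q))/5 = (-5 - 6*q)/5 = -1 - 6*q/5)
10*E(3, l(6)) + V(8) = 10*(-1 - 6/5*(-2)) + 1 = 10*(-1 + 12/5) + 1 = 10*(7/5) + 1 = 14 + 1 = 15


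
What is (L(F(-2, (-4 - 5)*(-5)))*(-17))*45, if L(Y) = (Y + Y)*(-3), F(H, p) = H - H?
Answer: 0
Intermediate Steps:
F(H, p) = 0
L(Y) = -6*Y (L(Y) = (2*Y)*(-3) = -6*Y)
(L(F(-2, (-4 - 5)*(-5)))*(-17))*45 = (-6*0*(-17))*45 = (0*(-17))*45 = 0*45 = 0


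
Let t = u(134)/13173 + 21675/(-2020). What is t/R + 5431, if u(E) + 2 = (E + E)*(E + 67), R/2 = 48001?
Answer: 2774764534439813/510912275784 ≈ 5431.0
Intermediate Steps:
R = 96002 (R = 2*48001 = 96002)
u(E) = -2 + 2*E*(67 + E) (u(E) = -2 + (E + E)*(E + 67) = -2 + (2*E)*(67 + E) = -2 + 2*E*(67 + E))
t = -35343091/5321892 (t = (-2 + 2*134**2 + 134*134)/13173 + 21675/(-2020) = (-2 + 2*17956 + 17956)*(1/13173) + 21675*(-1/2020) = (-2 + 35912 + 17956)*(1/13173) - 4335/404 = 53866*(1/13173) - 4335/404 = 53866/13173 - 4335/404 = -35343091/5321892 ≈ -6.6411)
t/R + 5431 = -35343091/5321892/96002 + 5431 = -35343091/5321892*1/96002 + 5431 = -35343091/510912275784 + 5431 = 2774764534439813/510912275784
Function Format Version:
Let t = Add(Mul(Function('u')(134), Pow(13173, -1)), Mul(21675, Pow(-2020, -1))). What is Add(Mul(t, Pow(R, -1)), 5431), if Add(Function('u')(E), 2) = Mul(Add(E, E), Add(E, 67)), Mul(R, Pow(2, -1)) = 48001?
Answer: Rational(2774764534439813, 510912275784) ≈ 5431.0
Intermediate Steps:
R = 96002 (R = Mul(2, 48001) = 96002)
Function('u')(E) = Add(-2, Mul(2, E, Add(67, E))) (Function('u')(E) = Add(-2, Mul(Add(E, E), Add(E, 67))) = Add(-2, Mul(Mul(2, E), Add(67, E))) = Add(-2, Mul(2, E, Add(67, E))))
t = Rational(-35343091, 5321892) (t = Add(Mul(Add(-2, Mul(2, Pow(134, 2)), Mul(134, 134)), Pow(13173, -1)), Mul(21675, Pow(-2020, -1))) = Add(Mul(Add(-2, Mul(2, 17956), 17956), Rational(1, 13173)), Mul(21675, Rational(-1, 2020))) = Add(Mul(Add(-2, 35912, 17956), Rational(1, 13173)), Rational(-4335, 404)) = Add(Mul(53866, Rational(1, 13173)), Rational(-4335, 404)) = Add(Rational(53866, 13173), Rational(-4335, 404)) = Rational(-35343091, 5321892) ≈ -6.6411)
Add(Mul(t, Pow(R, -1)), 5431) = Add(Mul(Rational(-35343091, 5321892), Pow(96002, -1)), 5431) = Add(Mul(Rational(-35343091, 5321892), Rational(1, 96002)), 5431) = Add(Rational(-35343091, 510912275784), 5431) = Rational(2774764534439813, 510912275784)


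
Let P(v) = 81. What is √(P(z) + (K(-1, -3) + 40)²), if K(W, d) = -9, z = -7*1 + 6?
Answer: √1042 ≈ 32.280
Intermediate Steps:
z = -1 (z = -7 + 6 = -1)
√(P(z) + (K(-1, -3) + 40)²) = √(81 + (-9 + 40)²) = √(81 + 31²) = √(81 + 961) = √1042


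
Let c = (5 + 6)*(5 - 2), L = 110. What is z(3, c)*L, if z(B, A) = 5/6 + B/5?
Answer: 473/3 ≈ 157.67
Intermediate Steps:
c = 33 (c = 11*3 = 33)
z(B, A) = ⅚ + B/5 (z(B, A) = 5*(⅙) + B*(⅕) = ⅚ + B/5)
z(3, c)*L = (⅚ + (⅕)*3)*110 = (⅚ + ⅗)*110 = (43/30)*110 = 473/3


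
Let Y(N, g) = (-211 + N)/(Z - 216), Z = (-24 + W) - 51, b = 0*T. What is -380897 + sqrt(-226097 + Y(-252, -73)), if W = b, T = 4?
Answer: -380897 + 2*I*sqrt(4786496331)/291 ≈ -3.809e+5 + 475.5*I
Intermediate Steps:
b = 0 (b = 0*4 = 0)
W = 0
Z = -75 (Z = (-24 + 0) - 51 = -24 - 51 = -75)
Y(N, g) = 211/291 - N/291 (Y(N, g) = (-211 + N)/(-75 - 216) = (-211 + N)/(-291) = (-211 + N)*(-1/291) = 211/291 - N/291)
-380897 + sqrt(-226097 + Y(-252, -73)) = -380897 + sqrt(-226097 + (211/291 - 1/291*(-252))) = -380897 + sqrt(-226097 + (211/291 + 84/97)) = -380897 + sqrt(-226097 + 463/291) = -380897 + sqrt(-65793764/291) = -380897 + 2*I*sqrt(4786496331)/291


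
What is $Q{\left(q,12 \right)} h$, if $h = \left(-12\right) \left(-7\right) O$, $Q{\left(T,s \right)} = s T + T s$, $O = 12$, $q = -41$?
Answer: $-991872$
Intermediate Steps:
$Q{\left(T,s \right)} = 2 T s$ ($Q{\left(T,s \right)} = T s + T s = 2 T s$)
$h = 1008$ ($h = \left(-12\right) \left(-7\right) 12 = 84 \cdot 12 = 1008$)
$Q{\left(q,12 \right)} h = 2 \left(-41\right) 12 \cdot 1008 = \left(-984\right) 1008 = -991872$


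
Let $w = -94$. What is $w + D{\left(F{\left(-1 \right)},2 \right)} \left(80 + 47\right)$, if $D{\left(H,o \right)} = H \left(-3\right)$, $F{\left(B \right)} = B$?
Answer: $287$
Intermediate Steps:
$D{\left(H,o \right)} = - 3 H$
$w + D{\left(F{\left(-1 \right)},2 \right)} \left(80 + 47\right) = -94 + \left(-3\right) \left(-1\right) \left(80 + 47\right) = -94 + 3 \cdot 127 = -94 + 381 = 287$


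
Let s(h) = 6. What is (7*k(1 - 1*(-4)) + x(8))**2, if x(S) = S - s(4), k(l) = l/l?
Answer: 81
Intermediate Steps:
k(l) = 1
x(S) = -6 + S (x(S) = S - 1*6 = S - 6 = -6 + S)
(7*k(1 - 1*(-4)) + x(8))**2 = (7*1 + (-6 + 8))**2 = (7 + 2)**2 = 9**2 = 81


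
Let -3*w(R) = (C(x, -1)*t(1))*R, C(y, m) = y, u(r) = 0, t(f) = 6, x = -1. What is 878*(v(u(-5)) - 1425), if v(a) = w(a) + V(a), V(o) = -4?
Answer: -1254662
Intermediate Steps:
w(R) = 2*R (w(R) = -(-1*6)*R/3 = -(-2)*R = 2*R)
v(a) = -4 + 2*a (v(a) = 2*a - 4 = -4 + 2*a)
878*(v(u(-5)) - 1425) = 878*((-4 + 2*0) - 1425) = 878*((-4 + 0) - 1425) = 878*(-4 - 1425) = 878*(-1429) = -1254662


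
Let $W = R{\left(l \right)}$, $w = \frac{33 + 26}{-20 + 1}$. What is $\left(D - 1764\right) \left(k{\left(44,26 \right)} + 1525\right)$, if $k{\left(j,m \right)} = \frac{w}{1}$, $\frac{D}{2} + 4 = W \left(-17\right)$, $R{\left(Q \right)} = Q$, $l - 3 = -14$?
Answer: $- \frac{40424568}{19} \approx -2.1276 \cdot 10^{6}$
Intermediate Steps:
$l = -11$ ($l = 3 - 14 = -11$)
$w = - \frac{59}{19}$ ($w = \frac{59}{-19} = 59 \left(- \frac{1}{19}\right) = - \frac{59}{19} \approx -3.1053$)
$W = -11$
$D = 366$ ($D = -8 + 2 \left(\left(-11\right) \left(-17\right)\right) = -8 + 2 \cdot 187 = -8 + 374 = 366$)
$k{\left(j,m \right)} = - \frac{59}{19}$ ($k{\left(j,m \right)} = - \frac{59}{19 \cdot 1} = \left(- \frac{59}{19}\right) 1 = - \frac{59}{19}$)
$\left(D - 1764\right) \left(k{\left(44,26 \right)} + 1525\right) = \left(366 - 1764\right) \left(- \frac{59}{19} + 1525\right) = \left(-1398\right) \frac{28916}{19} = - \frac{40424568}{19}$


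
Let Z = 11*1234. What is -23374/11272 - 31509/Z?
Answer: -168112031/38251532 ≈ -4.3949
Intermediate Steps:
Z = 13574
-23374/11272 - 31509/Z = -23374/11272 - 31509/13574 = -23374*1/11272 - 31509*1/13574 = -11687/5636 - 31509/13574 = -168112031/38251532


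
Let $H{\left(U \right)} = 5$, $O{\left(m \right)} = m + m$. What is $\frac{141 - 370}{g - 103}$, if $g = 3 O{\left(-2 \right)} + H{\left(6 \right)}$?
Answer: $\frac{229}{110} \approx 2.0818$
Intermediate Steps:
$O{\left(m \right)} = 2 m$
$g = -7$ ($g = 3 \cdot 2 \left(-2\right) + 5 = 3 \left(-4\right) + 5 = -12 + 5 = -7$)
$\frac{141 - 370}{g - 103} = \frac{141 - 370}{-7 - 103} = - \frac{229}{-110} = \left(-229\right) \left(- \frac{1}{110}\right) = \frac{229}{110}$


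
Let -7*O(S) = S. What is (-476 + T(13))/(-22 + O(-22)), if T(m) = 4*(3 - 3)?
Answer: 833/33 ≈ 25.242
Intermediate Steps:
T(m) = 0 (T(m) = 4*0 = 0)
O(S) = -S/7
(-476 + T(13))/(-22 + O(-22)) = (-476 + 0)/(-22 - 1/7*(-22)) = -476/(-22 + 22/7) = -476/(-132/7) = -476*(-7/132) = 833/33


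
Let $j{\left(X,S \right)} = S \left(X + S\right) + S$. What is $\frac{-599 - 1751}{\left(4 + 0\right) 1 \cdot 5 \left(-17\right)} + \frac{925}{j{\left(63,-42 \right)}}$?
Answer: $\frac{92845}{15708} \approx 5.9107$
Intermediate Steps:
$j{\left(X,S \right)} = S + S \left(S + X\right)$ ($j{\left(X,S \right)} = S \left(S + X\right) + S = S + S \left(S + X\right)$)
$\frac{-599 - 1751}{\left(4 + 0\right) 1 \cdot 5 \left(-17\right)} + \frac{925}{j{\left(63,-42 \right)}} = \frac{-599 - 1751}{\left(4 + 0\right) 1 \cdot 5 \left(-17\right)} + \frac{925}{\left(-42\right) \left(1 - 42 + 63\right)} = \frac{-599 - 1751}{4 \cdot 1 \cdot 5 \left(-17\right)} + \frac{925}{\left(-42\right) 22} = - \frac{2350}{4 \cdot 5 \left(-17\right)} + \frac{925}{-924} = - \frac{2350}{20 \left(-17\right)} + 925 \left(- \frac{1}{924}\right) = - \frac{2350}{-340} - \frac{925}{924} = \left(-2350\right) \left(- \frac{1}{340}\right) - \frac{925}{924} = \frac{235}{34} - \frac{925}{924} = \frac{92845}{15708}$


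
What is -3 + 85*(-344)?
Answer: -29243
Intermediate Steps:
-3 + 85*(-344) = -3 - 29240 = -29243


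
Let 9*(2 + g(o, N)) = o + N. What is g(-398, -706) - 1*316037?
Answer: -948485/3 ≈ -3.1616e+5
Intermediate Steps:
g(o, N) = -2 + N/9 + o/9 (g(o, N) = -2 + (o + N)/9 = -2 + (N + o)/9 = -2 + (N/9 + o/9) = -2 + N/9 + o/9)
g(-398, -706) - 1*316037 = (-2 + (1/9)*(-706) + (1/9)*(-398)) - 1*316037 = (-2 - 706/9 - 398/9) - 316037 = -374/3 - 316037 = -948485/3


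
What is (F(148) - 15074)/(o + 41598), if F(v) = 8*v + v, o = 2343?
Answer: -13742/43941 ≈ -0.31274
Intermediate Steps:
F(v) = 9*v
(F(148) - 15074)/(o + 41598) = (9*148 - 15074)/(2343 + 41598) = (1332 - 15074)/43941 = -13742*1/43941 = -13742/43941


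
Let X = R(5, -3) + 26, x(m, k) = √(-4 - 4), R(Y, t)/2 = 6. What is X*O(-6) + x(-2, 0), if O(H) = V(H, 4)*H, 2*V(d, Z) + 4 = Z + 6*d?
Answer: 4104 + 2*I*√2 ≈ 4104.0 + 2.8284*I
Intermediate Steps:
R(Y, t) = 12 (R(Y, t) = 2*6 = 12)
V(d, Z) = -2 + Z/2 + 3*d (V(d, Z) = -2 + (Z + 6*d)/2 = -2 + (Z/2 + 3*d) = -2 + Z/2 + 3*d)
x(m, k) = 2*I*√2 (x(m, k) = √(-8) = 2*I*√2)
X = 38 (X = 12 + 26 = 38)
O(H) = 3*H² (O(H) = (-2 + (½)*4 + 3*H)*H = (-2 + 2 + 3*H)*H = (3*H)*H = 3*H²)
X*O(-6) + x(-2, 0) = 38*(3*(-6)²) + 2*I*√2 = 38*(3*36) + 2*I*√2 = 38*108 + 2*I*√2 = 4104 + 2*I*√2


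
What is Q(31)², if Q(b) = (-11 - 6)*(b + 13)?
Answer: 559504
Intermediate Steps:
Q(b) = -221 - 17*b (Q(b) = -17*(13 + b) = -221 - 17*b)
Q(31)² = (-221 - 17*31)² = (-221 - 527)² = (-748)² = 559504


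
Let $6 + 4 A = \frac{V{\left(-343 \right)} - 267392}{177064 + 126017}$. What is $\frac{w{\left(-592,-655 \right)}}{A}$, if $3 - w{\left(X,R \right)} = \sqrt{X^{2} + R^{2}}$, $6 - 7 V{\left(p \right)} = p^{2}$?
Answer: $- \frac{2828756}{1635421} + \frac{2828756 \sqrt{779489}}{4906263} \approx 507.31$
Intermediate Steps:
$V{\left(p \right)} = \frac{6}{7} - \frac{p^{2}}{7}$
$A = - \frac{4906263}{2828756}$ ($A = - \frac{3}{2} + \frac{\left(\left(\frac{6}{7} - \frac{\left(-343\right)^{2}}{7}\right) - 267392\right) \frac{1}{177064 + 126017}}{4} = - \frac{3}{2} + \frac{\left(\left(\frac{6}{7} - 16807\right) - 267392\right) \frac{1}{303081}}{4} = - \frac{3}{2} + \frac{\left(- \frac{117643}{7} - 267392\right) \frac{1}{303081}}{4} = - \frac{3}{2} + \frac{\left(- \frac{1989387}{7}\right) \frac{1}{303081}}{4} = - \frac{3}{2} + \frac{1}{4} \left(- \frac{663129}{707189}\right) = - \frac{3}{2} - \frac{663129}{2828756} = - \frac{4906263}{2828756} \approx -1.7344$)
$w{\left(X,R \right)} = 3 - \sqrt{R^{2} + X^{2}}$ ($w{\left(X,R \right)} = 3 - \sqrt{X^{2} + R^{2}} = 3 - \sqrt{R^{2} + X^{2}}$)
$\frac{w{\left(-592,-655 \right)}}{A} = \frac{3 - \sqrt{\left(-655\right)^{2} + \left(-592\right)^{2}}}{- \frac{4906263}{2828756}} = \left(3 - \sqrt{429025 + 350464}\right) \left(- \frac{2828756}{4906263}\right) = \left(3 - \sqrt{779489}\right) \left(- \frac{2828756}{4906263}\right) = - \frac{2828756}{1635421} + \frac{2828756 \sqrt{779489}}{4906263}$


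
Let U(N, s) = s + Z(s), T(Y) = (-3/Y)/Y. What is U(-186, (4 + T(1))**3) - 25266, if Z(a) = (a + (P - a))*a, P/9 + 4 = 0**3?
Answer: -25301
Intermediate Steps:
P = -36 (P = -36 + 9*0**3 = -36 + 9*0 = -36 + 0 = -36)
Z(a) = -36*a (Z(a) = (a + (-36 - a))*a = -36*a)
T(Y) = -3/Y**2
U(N, s) = -35*s (U(N, s) = s - 36*s = -35*s)
U(-186, (4 + T(1))**3) - 25266 = -35*(4 - 3/1**2)**3 - 25266 = -35*(4 - 3*1)**3 - 25266 = -35*(4 - 3)**3 - 25266 = -35*1**3 - 25266 = -35*1 - 25266 = -35 - 25266 = -25301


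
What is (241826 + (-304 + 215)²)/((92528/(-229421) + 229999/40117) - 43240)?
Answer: -29851844579727/5167768391401 ≈ -5.7765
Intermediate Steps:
(241826 + (-304 + 215)²)/((92528/(-229421) + 229999/40117) - 43240) = (241826 + (-89)²)/((92528*(-1/229421) + 229999*(1/40117)) - 43240) = (241826 + 7921)/((-92528/229421 + 2987/521) - 43240) = 249747/(637073439/119528341 - 43240) = 249747/(-5167768391401/119528341) = 249747*(-119528341/5167768391401) = -29851844579727/5167768391401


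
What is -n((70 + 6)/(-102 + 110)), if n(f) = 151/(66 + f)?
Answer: -2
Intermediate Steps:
-n((70 + 6)/(-102 + 110)) = -151/(66 + (70 + 6)/(-102 + 110)) = -151/(66 + 76/8) = -151/(66 + 76*(⅛)) = -151/(66 + 19/2) = -151/151/2 = -151*2/151 = -1*2 = -2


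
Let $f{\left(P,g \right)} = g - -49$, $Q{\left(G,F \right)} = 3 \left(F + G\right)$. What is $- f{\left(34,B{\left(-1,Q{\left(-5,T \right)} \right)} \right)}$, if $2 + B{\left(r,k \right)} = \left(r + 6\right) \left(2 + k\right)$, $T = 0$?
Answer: $18$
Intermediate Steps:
$Q{\left(G,F \right)} = 3 F + 3 G$
$B{\left(r,k \right)} = -2 + \left(2 + k\right) \left(6 + r\right)$ ($B{\left(r,k \right)} = -2 + \left(r + 6\right) \left(2 + k\right) = -2 + \left(6 + r\right) \left(2 + k\right) = -2 + \left(2 + k\right) \left(6 + r\right)$)
$f{\left(P,g \right)} = 49 + g$ ($f{\left(P,g \right)} = g + 49 = 49 + g$)
$- f{\left(34,B{\left(-1,Q{\left(-5,T \right)} \right)} \right)} = - (49 + \left(10 + 2 \left(-1\right) + 6 \left(3 \cdot 0 + 3 \left(-5\right)\right) + \left(3 \cdot 0 + 3 \left(-5\right)\right) \left(-1\right)\right)) = - (49 + \left(10 - 2 + 6 \left(0 - 15\right) + \left(0 - 15\right) \left(-1\right)\right)) = - (49 + \left(10 - 2 + 6 \left(-15\right) - -15\right)) = - (49 + \left(10 - 2 - 90 + 15\right)) = - (49 - 67) = \left(-1\right) \left(-18\right) = 18$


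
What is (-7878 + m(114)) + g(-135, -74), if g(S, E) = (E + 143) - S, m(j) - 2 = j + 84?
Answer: -7474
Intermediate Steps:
m(j) = 86 + j (m(j) = 2 + (j + 84) = 2 + (84 + j) = 86 + j)
g(S, E) = 143 + E - S (g(S, E) = (143 + E) - S = 143 + E - S)
(-7878 + m(114)) + g(-135, -74) = (-7878 + (86 + 114)) + (143 - 74 - 1*(-135)) = (-7878 + 200) + (143 - 74 + 135) = -7678 + 204 = -7474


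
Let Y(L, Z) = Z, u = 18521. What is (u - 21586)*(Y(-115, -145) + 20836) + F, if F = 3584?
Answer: -63414331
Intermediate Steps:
(u - 21586)*(Y(-115, -145) + 20836) + F = (18521 - 21586)*(-145 + 20836) + 3584 = -3065*20691 + 3584 = -63417915 + 3584 = -63414331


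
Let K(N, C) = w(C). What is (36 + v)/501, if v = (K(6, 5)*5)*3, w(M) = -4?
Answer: -8/167 ≈ -0.047904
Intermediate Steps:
K(N, C) = -4
v = -60 (v = -4*5*3 = -20*3 = -60)
(36 + v)/501 = (36 - 60)/501 = -24*1/501 = -8/167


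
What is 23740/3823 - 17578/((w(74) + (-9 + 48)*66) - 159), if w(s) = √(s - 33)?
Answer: -11916813925/11148219716 + 8789*√41/2916092 ≈ -1.0496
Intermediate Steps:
w(s) = √(-33 + s)
23740/3823 - 17578/((w(74) + (-9 + 48)*66) - 159) = 23740/3823 - 17578/((√(-33 + 74) + (-9 + 48)*66) - 159) = 23740*(1/3823) - 17578/((√41 + 39*66) - 159) = 23740/3823 - 17578/((√41 + 2574) - 159) = 23740/3823 - 17578/((2574 + √41) - 159) = 23740/3823 - 17578/(2415 + √41)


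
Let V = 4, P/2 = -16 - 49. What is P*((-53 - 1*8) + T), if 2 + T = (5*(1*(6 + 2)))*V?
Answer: -12610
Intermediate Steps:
P = -130 (P = 2*(-16 - 49) = 2*(-65) = -130)
T = 158 (T = -2 + (5*(1*(6 + 2)))*4 = -2 + (5*(1*8))*4 = -2 + (5*8)*4 = -2 + 40*4 = -2 + 160 = 158)
P*((-53 - 1*8) + T) = -130*((-53 - 1*8) + 158) = -130*((-53 - 8) + 158) = -130*(-61 + 158) = -130*97 = -12610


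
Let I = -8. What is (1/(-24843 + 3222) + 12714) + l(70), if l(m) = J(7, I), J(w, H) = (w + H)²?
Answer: 274911014/21621 ≈ 12715.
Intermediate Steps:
J(w, H) = (H + w)²
l(m) = 1 (l(m) = (-8 + 7)² = (-1)² = 1)
(1/(-24843 + 3222) + 12714) + l(70) = (1/(-24843 + 3222) + 12714) + 1 = (1/(-21621) + 12714) + 1 = (-1/21621 + 12714) + 1 = 274889393/21621 + 1 = 274911014/21621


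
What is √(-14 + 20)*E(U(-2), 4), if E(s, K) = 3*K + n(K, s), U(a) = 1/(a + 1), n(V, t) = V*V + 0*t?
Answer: 28*√6 ≈ 68.586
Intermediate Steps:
n(V, t) = V² (n(V, t) = V² + 0 = V²)
U(a) = 1/(1 + a)
E(s, K) = K² + 3*K (E(s, K) = 3*K + K² = K² + 3*K)
√(-14 + 20)*E(U(-2), 4) = √(-14 + 20)*(4*(3 + 4)) = √6*(4*7) = √6*28 = 28*√6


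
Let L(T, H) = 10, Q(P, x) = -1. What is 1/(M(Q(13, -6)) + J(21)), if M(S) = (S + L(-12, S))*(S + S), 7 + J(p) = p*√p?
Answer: 25/8636 + 21*√21/8636 ≈ 0.014038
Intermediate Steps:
J(p) = -7 + p^(3/2) (J(p) = -7 + p*√p = -7 + p^(3/2))
M(S) = 2*S*(10 + S) (M(S) = (S + 10)*(S + S) = (10 + S)*(2*S) = 2*S*(10 + S))
1/(M(Q(13, -6)) + J(21)) = 1/(2*(-1)*(10 - 1) + (-7 + 21^(3/2))) = 1/(2*(-1)*9 + (-7 + 21*√21)) = 1/(-18 + (-7 + 21*√21)) = 1/(-25 + 21*√21)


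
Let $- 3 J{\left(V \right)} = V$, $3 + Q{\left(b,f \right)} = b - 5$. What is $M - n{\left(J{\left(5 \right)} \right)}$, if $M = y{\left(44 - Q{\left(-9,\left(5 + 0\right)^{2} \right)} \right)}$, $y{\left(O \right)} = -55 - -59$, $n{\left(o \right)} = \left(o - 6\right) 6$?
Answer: $50$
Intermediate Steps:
$Q{\left(b,f \right)} = -8 + b$ ($Q{\left(b,f \right)} = -3 + \left(b - 5\right) = -3 + \left(-5 + b\right) = -8 + b$)
$J{\left(V \right)} = - \frac{V}{3}$
$n{\left(o \right)} = -36 + 6 o$ ($n{\left(o \right)} = \left(-6 + o\right) 6 = -36 + 6 o$)
$y{\left(O \right)} = 4$ ($y{\left(O \right)} = -55 + 59 = 4$)
$M = 4$
$M - n{\left(J{\left(5 \right)} \right)} = 4 - \left(-36 + 6 \left(\left(- \frac{1}{3}\right) 5\right)\right) = 4 - \left(-36 + 6 \left(- \frac{5}{3}\right)\right) = 4 - \left(-36 - 10\right) = 4 - -46 = 4 + 46 = 50$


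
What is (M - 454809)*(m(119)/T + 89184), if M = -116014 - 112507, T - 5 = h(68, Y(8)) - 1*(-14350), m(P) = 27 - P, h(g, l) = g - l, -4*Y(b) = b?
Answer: -175817953773928/2885 ≈ -6.0942e+10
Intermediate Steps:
Y(b) = -b/4
T = 14425 (T = 5 + ((68 - (-1)*8/4) - 1*(-14350)) = 5 + ((68 - 1*(-2)) + 14350) = 5 + ((68 + 2) + 14350) = 5 + (70 + 14350) = 5 + 14420 = 14425)
M = -228521
(M - 454809)*(m(119)/T + 89184) = (-228521 - 454809)*((27 - 1*119)/14425 + 89184) = -683330*((27 - 119)*(1/14425) + 89184) = -683330*(-92*1/14425 + 89184) = -683330*(-92/14425 + 89184) = -683330*1286479108/14425 = -175817953773928/2885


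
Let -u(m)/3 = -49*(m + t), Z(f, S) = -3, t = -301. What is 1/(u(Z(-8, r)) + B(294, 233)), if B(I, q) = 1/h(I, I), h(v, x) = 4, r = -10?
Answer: -4/178751 ≈ -2.2377e-5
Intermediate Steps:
u(m) = -44247 + 147*m (u(m) = -(-147)*(m - 301) = -(-147)*(-301 + m) = -3*(14749 - 49*m) = -44247 + 147*m)
B(I, q) = ¼ (B(I, q) = 1/4 = ¼)
1/(u(Z(-8, r)) + B(294, 233)) = 1/((-44247 + 147*(-3)) + ¼) = 1/((-44247 - 441) + ¼) = 1/(-44688 + ¼) = 1/(-178751/4) = -4/178751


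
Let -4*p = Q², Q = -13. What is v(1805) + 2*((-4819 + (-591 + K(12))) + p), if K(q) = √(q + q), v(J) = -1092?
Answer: -23993/2 + 4*√6 ≈ -11987.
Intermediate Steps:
K(q) = √2*√q (K(q) = √(2*q) = √2*√q)
p = -169/4 (p = -¼*(-13)² = -¼*169 = -169/4 ≈ -42.250)
v(1805) + 2*((-4819 + (-591 + K(12))) + p) = -1092 + 2*((-4819 + (-591 + √2*√12)) - 169/4) = -1092 + 2*((-4819 + (-591 + √2*(2*√3))) - 169/4) = -1092 + 2*((-4819 + (-591 + 2*√6)) - 169/4) = -1092 + 2*((-5410 + 2*√6) - 169/4) = -1092 + 2*(-21809/4 + 2*√6) = -1092 + (-21809/2 + 4*√6) = -23993/2 + 4*√6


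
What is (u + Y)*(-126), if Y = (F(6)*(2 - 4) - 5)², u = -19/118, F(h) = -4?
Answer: -65709/59 ≈ -1113.7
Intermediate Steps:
u = -19/118 (u = -19*1/118 = -19/118 ≈ -0.16102)
Y = 9 (Y = (-4*(2 - 4) - 5)² = (-4*(-2) - 5)² = (8 - 5)² = 3² = 9)
(u + Y)*(-126) = (-19/118 + 9)*(-126) = (1043/118)*(-126) = -65709/59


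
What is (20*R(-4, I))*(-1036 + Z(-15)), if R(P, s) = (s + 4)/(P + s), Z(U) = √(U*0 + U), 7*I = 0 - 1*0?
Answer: 20720 - 20*I*√15 ≈ 20720.0 - 77.46*I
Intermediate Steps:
I = 0 (I = (0 - 1*0)/7 = (0 + 0)/7 = (⅐)*0 = 0)
Z(U) = √U (Z(U) = √(0 + U) = √U)
R(P, s) = (4 + s)/(P + s)
(20*R(-4, I))*(-1036 + Z(-15)) = (20*((4 + 0)/(-4 + 0)))*(-1036 + √(-15)) = (20*(4/(-4)))*(-1036 + I*√15) = (20*(-¼*4))*(-1036 + I*√15) = (20*(-1))*(-1036 + I*√15) = -20*(-1036 + I*√15) = 20720 - 20*I*√15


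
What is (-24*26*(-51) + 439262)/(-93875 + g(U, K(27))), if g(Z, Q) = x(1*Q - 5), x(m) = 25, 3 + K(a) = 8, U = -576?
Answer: -235543/46925 ≈ -5.0196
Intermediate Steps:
K(a) = 5 (K(a) = -3 + 8 = 5)
g(Z, Q) = 25
(-24*26*(-51) + 439262)/(-93875 + g(U, K(27))) = (-24*26*(-51) + 439262)/(-93875 + 25) = (-624*(-51) + 439262)/(-93850) = (31824 + 439262)*(-1/93850) = 471086*(-1/93850) = -235543/46925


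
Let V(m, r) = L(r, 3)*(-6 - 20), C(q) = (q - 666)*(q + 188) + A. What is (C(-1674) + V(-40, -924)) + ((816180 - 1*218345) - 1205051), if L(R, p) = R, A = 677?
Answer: 2894725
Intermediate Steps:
C(q) = 677 + (-666 + q)*(188 + q) (C(q) = (q - 666)*(q + 188) + 677 = (-666 + q)*(188 + q) + 677 = 677 + (-666 + q)*(188 + q))
V(m, r) = -26*r (V(m, r) = r*(-6 - 20) = r*(-26) = -26*r)
(C(-1674) + V(-40, -924)) + ((816180 - 1*218345) - 1205051) = ((-124531 + (-1674)**2 - 478*(-1674)) - 26*(-924)) + ((816180 - 1*218345) - 1205051) = ((-124531 + 2802276 + 800172) + 24024) + ((816180 - 218345) - 1205051) = (3477917 + 24024) + (597835 - 1205051) = 3501941 - 607216 = 2894725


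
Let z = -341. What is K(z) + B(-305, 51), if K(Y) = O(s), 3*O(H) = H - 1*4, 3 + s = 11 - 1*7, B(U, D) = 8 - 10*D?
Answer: -503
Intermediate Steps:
s = 1 (s = -3 + (11 - 1*7) = -3 + (11 - 7) = -3 + 4 = 1)
O(H) = -4/3 + H/3 (O(H) = (H - 1*4)/3 = (H - 4)/3 = (-4 + H)/3 = -4/3 + H/3)
K(Y) = -1 (K(Y) = -4/3 + (⅓)*1 = -4/3 + ⅓ = -1)
K(z) + B(-305, 51) = -1 + (8 - 10*51) = -1 + (8 - 510) = -1 - 502 = -503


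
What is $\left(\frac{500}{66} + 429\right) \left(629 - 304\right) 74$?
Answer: $\frac{346488350}{33} \approx 1.05 \cdot 10^{7}$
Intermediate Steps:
$\left(\frac{500}{66} + 429\right) \left(629 - 304\right) 74 = \left(500 \cdot \frac{1}{66} + 429\right) 325 \cdot 74 = \left(\frac{250}{33} + 429\right) 325 \cdot 74 = \frac{14407}{33} \cdot 325 \cdot 74 = \frac{4682275}{33} \cdot 74 = \frac{346488350}{33}$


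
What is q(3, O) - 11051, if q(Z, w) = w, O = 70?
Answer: -10981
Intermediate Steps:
q(3, O) - 11051 = 70 - 11051 = -10981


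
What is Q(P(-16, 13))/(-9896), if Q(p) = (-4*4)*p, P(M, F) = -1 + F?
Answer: 24/1237 ≈ 0.019402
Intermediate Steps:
Q(p) = -16*p
Q(P(-16, 13))/(-9896) = -16*(-1 + 13)/(-9896) = -16*12*(-1/9896) = -192*(-1/9896) = 24/1237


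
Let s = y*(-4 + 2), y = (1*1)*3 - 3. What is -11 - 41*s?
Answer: -11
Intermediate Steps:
y = 0 (y = 1*3 - 3 = 3 - 3 = 0)
s = 0 (s = 0*(-4 + 2) = 0*(-2) = 0)
-11 - 41*s = -11 - 41*0 = -11 + 0 = -11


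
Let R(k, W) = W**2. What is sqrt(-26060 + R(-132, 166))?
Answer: 2*sqrt(374) ≈ 38.678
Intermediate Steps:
sqrt(-26060 + R(-132, 166)) = sqrt(-26060 + 166**2) = sqrt(-26060 + 27556) = sqrt(1496) = 2*sqrt(374)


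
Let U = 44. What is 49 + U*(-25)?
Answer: -1051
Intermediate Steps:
49 + U*(-25) = 49 + 44*(-25) = 49 - 1100 = -1051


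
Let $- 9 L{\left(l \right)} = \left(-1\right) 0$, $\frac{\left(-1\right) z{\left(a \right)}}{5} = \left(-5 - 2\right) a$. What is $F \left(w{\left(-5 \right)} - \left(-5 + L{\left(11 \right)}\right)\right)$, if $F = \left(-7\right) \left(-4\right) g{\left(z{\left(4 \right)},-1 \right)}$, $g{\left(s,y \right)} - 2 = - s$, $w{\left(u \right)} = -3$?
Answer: $-7728$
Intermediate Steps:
$z{\left(a \right)} = 35 a$ ($z{\left(a \right)} = - 5 \left(-5 - 2\right) a = - 5 \left(- 7 a\right) = 35 a$)
$g{\left(s,y \right)} = 2 - s$
$L{\left(l \right)} = 0$ ($L{\left(l \right)} = - \frac{\left(-1\right) 0}{9} = \left(- \frac{1}{9}\right) 0 = 0$)
$F = -3864$ ($F = \left(-7\right) \left(-4\right) \left(2 - 35 \cdot 4\right) = 28 \left(2 - 140\right) = 28 \left(-138\right) = -3864$)
$F \left(w{\left(-5 \right)} - \left(-5 + L{\left(11 \right)}\right)\right) = - 3864 \left(-3 + \left(5 - 0\right)\right) = - 3864 \left(-3 + \left(5 + 0\right)\right) = - 3864 \left(-3 + 5\right) = \left(-3864\right) 2 = -7728$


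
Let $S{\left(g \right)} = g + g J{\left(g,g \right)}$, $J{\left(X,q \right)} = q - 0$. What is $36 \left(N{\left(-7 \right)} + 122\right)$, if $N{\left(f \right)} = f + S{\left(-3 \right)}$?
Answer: $4356$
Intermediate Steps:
$J{\left(X,q \right)} = q$ ($J{\left(X,q \right)} = q + 0 = q$)
$S{\left(g \right)} = g + g^{2}$ ($S{\left(g \right)} = g + g g = g + g^{2}$)
$N{\left(f \right)} = 6 + f$ ($N{\left(f \right)} = f - 3 \left(1 - 3\right) = f - -6 = f + 6 = 6 + f$)
$36 \left(N{\left(-7 \right)} + 122\right) = 36 \left(\left(6 - 7\right) + 122\right) = 36 \left(-1 + 122\right) = 36 \cdot 121 = 4356$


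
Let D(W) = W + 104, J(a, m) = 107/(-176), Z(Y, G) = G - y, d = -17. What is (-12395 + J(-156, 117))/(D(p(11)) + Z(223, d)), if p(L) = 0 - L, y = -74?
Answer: -727209/8800 ≈ -82.637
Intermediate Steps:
Z(Y, G) = 74 + G (Z(Y, G) = G - 1*(-74) = G + 74 = 74 + G)
J(a, m) = -107/176 (J(a, m) = 107*(-1/176) = -107/176)
p(L) = -L
D(W) = 104 + W
(-12395 + J(-156, 117))/(D(p(11)) + Z(223, d)) = (-12395 - 107/176)/((104 - 1*11) + (74 - 17)) = -2181627/(176*((104 - 11) + 57)) = -2181627/(176*(93 + 57)) = -2181627/176/150 = -2181627/176*1/150 = -727209/8800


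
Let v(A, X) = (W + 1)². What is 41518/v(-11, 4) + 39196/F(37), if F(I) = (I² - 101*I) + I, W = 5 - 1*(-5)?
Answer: 92035742/282051 ≈ 326.31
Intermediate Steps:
W = 10 (W = 5 + 5 = 10)
F(I) = I² - 100*I
v(A, X) = 121 (v(A, X) = (10 + 1)² = 11² = 121)
41518/v(-11, 4) + 39196/F(37) = 41518/121 + 39196/((37*(-100 + 37))) = 41518*(1/121) + 39196/((37*(-63))) = 41518/121 + 39196/(-2331) = 41518/121 + 39196*(-1/2331) = 41518/121 - 39196/2331 = 92035742/282051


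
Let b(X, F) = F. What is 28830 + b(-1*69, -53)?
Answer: 28777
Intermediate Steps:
28830 + b(-1*69, -53) = 28830 - 53 = 28777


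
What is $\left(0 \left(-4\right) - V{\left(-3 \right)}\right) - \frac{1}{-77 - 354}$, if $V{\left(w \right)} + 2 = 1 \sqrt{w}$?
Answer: $\frac{863}{431} - i \sqrt{3} \approx 2.0023 - 1.732 i$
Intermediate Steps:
$V{\left(w \right)} = -2 + \sqrt{w}$ ($V{\left(w \right)} = -2 + 1 \sqrt{w} = -2 + \sqrt{w}$)
$\left(0 \left(-4\right) - V{\left(-3 \right)}\right) - \frac{1}{-77 - 354} = \left(0 \left(-4\right) - \left(-2 + \sqrt{-3}\right)\right) - \frac{1}{-77 - 354} = \left(0 - \left(-2 + i \sqrt{3}\right)\right) - \frac{1}{-431} = \left(0 + \left(2 - i \sqrt{3}\right)\right) - - \frac{1}{431} = \left(2 - i \sqrt{3}\right) + \frac{1}{431} = \frac{863}{431} - i \sqrt{3}$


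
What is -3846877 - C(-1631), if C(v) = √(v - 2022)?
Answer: -3846877 - I*√3653 ≈ -3.8469e+6 - 60.44*I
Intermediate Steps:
C(v) = √(-2022 + v)
-3846877 - C(-1631) = -3846877 - √(-2022 - 1631) = -3846877 - √(-3653) = -3846877 - I*√3653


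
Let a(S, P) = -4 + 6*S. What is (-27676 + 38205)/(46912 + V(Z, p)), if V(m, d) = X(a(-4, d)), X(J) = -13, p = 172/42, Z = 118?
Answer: 10529/46899 ≈ 0.22450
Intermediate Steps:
p = 86/21 (p = 172*(1/42) = 86/21 ≈ 4.0952)
V(m, d) = -13
(-27676 + 38205)/(46912 + V(Z, p)) = (-27676 + 38205)/(46912 - 13) = 10529/46899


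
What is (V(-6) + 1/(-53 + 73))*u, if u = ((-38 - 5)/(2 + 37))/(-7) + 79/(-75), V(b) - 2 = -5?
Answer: 60121/22750 ≈ 2.6427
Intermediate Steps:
V(b) = -3 (V(b) = 2 - 5 = -3)
u = -2038/2275 (u = -43/39*(-⅐) + 79*(-1/75) = -43*1/39*(-⅐) - 79/75 = -43/39*(-⅐) - 79/75 = 43/273 - 79/75 = -2038/2275 ≈ -0.89582)
(V(-6) + 1/(-53 + 73))*u = (-3 + 1/(-53 + 73))*(-2038/2275) = (-3 + 1/20)*(-2038/2275) = -59/20*(-2038/2275) = 60121/22750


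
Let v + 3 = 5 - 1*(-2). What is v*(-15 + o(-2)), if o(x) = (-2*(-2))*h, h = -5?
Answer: -140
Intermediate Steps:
v = 4 (v = -3 + (5 - 1*(-2)) = -3 + (5 + 2) = -3 + 7 = 4)
o(x) = -20 (o(x) = -2*(-2)*(-5) = 4*(-5) = -20)
v*(-15 + o(-2)) = 4*(-15 - 20) = 4*(-35) = -140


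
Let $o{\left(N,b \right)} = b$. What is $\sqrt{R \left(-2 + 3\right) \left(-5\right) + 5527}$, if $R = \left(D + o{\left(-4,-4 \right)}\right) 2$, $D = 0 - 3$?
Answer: $\sqrt{5597} \approx 74.813$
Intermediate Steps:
$D = -3$
$R = -14$ ($R = \left(-3 - 4\right) 2 = \left(-7\right) 2 = -14$)
$\sqrt{R \left(-2 + 3\right) \left(-5\right) + 5527} = \sqrt{- 14 \left(-2 + 3\right) \left(-5\right) + 5527} = \sqrt{- 14 \cdot 1 \left(-5\right) + 5527} = \sqrt{\left(-14\right) \left(-5\right) + 5527} = \sqrt{70 + 5527} = \sqrt{5597}$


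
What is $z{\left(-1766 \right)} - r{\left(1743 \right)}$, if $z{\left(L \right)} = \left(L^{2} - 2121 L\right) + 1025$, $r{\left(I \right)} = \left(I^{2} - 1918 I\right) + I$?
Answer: $7168749$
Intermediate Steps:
$r{\left(I \right)} = I^{2} - 1917 I$
$z{\left(L \right)} = 1025 + L^{2} - 2121 L$
$z{\left(-1766 \right)} - r{\left(1743 \right)} = \left(1025 + \left(-1766\right)^{2} - -3745686\right) - 1743 \left(-1917 + 1743\right) = \left(1025 + 3118756 + 3745686\right) - 1743 \left(-174\right) = 6865467 - -303282 = 6865467 + 303282 = 7168749$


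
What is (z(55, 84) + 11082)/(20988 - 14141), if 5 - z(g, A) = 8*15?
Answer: 10967/6847 ≈ 1.6017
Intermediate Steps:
z(g, A) = -115 (z(g, A) = 5 - 8*15 = 5 - 1*120 = 5 - 120 = -115)
(z(55, 84) + 11082)/(20988 - 14141) = (-115 + 11082)/(20988 - 14141) = 10967/6847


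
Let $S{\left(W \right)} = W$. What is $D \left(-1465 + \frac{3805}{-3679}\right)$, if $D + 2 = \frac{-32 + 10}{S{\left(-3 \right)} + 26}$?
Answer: $\frac{366760720}{84617} \approx 4334.4$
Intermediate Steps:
$D = - \frac{68}{23}$ ($D = -2 + \frac{-32 + 10}{-3 + 26} = -2 - \frac{22}{23} = - \frac{68}{23} \approx -2.9565$)
$D \left(-1465 + \frac{3805}{-3679}\right) = - \frac{68 \left(-1465 + \frac{3805}{-3679}\right)}{23} = - \frac{68 \left(-1465 + 3805 \left(- \frac{1}{3679}\right)\right)}{23} = - \frac{68 \left(-1465 - \frac{3805}{3679}\right)}{23} = \left(- \frac{68}{23}\right) \left(- \frac{5393540}{3679}\right) = \frac{366760720}{84617}$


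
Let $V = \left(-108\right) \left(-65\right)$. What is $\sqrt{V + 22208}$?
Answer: $2 \sqrt{7307} \approx 170.96$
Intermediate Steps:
$V = 7020$
$\sqrt{V + 22208} = \sqrt{7020 + 22208} = \sqrt{29228} = 2 \sqrt{7307}$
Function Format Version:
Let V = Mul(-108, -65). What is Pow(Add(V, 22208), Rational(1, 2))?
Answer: Mul(2, Pow(7307, Rational(1, 2))) ≈ 170.96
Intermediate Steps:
V = 7020
Pow(Add(V, 22208), Rational(1, 2)) = Pow(Add(7020, 22208), Rational(1, 2)) = Pow(29228, Rational(1, 2)) = Mul(2, Pow(7307, Rational(1, 2)))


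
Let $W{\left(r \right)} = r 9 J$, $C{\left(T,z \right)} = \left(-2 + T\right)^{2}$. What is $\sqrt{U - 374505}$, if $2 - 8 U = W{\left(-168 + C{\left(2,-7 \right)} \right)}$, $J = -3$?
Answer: $\frac{i \sqrt{1500287}}{2} \approx 612.43 i$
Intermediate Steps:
$W{\left(r \right)} = - 27 r$ ($W{\left(r \right)} = r 9 \left(-3\right) = 9 r \left(-3\right) = - 27 r$)
$U = - \frac{2267}{4}$ ($U = \frac{1}{4} - \frac{\left(-27\right) \left(-168 + \left(-2 + 2\right)^{2}\right)}{8} = \frac{1}{4} - \frac{\left(-27\right) \left(-168 + 0^{2}\right)}{8} = \frac{1}{4} - \frac{\left(-27\right) \left(-168 + 0\right)}{8} = \frac{1}{4} - \frac{\left(-27\right) \left(-168\right)}{8} = \frac{1}{4} - 567 = - \frac{2267}{4} \approx -566.75$)
$\sqrt{U - 374505} = \sqrt{- \frac{2267}{4} - 374505} = \sqrt{- \frac{1500287}{4}} = \frac{i \sqrt{1500287}}{2}$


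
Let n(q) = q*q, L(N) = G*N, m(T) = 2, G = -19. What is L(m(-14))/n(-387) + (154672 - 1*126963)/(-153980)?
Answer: -4155800461/23061430620 ≈ -0.18021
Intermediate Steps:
L(N) = -19*N
n(q) = q**2
L(m(-14))/n(-387) + (154672 - 1*126963)/(-153980) = (-19*2)/((-387)**2) + (154672 - 1*126963)/(-153980) = -38/149769 + (154672 - 126963)*(-1/153980) = -38*1/149769 + 27709*(-1/153980) = -38/149769 - 27709/153980 = -4155800461/23061430620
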